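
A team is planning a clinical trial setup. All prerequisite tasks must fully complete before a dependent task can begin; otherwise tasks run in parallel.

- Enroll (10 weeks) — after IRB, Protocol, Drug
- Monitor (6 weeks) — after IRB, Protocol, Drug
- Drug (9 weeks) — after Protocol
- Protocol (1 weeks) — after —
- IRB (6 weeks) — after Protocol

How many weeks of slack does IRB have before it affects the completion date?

The longest chain is Protocol→Drug→Enroll = 1+9+10 = 20; overall finish 20 weeks.
The longest chain containing IRB totals 17 weeks.
Slack of IRB = 4 − 1 = 3 weeks.

3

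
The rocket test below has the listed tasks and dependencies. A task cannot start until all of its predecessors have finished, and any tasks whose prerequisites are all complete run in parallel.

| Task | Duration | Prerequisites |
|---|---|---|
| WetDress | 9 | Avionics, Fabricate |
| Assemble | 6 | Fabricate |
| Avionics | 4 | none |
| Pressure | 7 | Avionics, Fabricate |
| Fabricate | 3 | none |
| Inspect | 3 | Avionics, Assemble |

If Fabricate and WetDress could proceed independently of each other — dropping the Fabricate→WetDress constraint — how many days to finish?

13

Original critical path: Avionics→WetDress = 4+9 = 13 ⇒ 13 days.
Dropping Fabricate→WetDress doesn't change WetDress's earliest start (4); another predecessor still binds.
The longest chain is now Avionics→WetDress = 4+9 = 13, so the rocket test takes 13 days.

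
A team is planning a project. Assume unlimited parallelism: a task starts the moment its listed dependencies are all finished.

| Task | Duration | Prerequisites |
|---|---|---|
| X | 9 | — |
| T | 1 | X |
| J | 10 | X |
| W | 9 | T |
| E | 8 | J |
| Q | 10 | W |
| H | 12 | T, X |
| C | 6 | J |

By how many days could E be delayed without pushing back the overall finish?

X→T→W→Q = 9+1+9+10 = 29 sets the makespan at 29 days.
E finishes as early as 27 and must finish by 29.
Slack of E = 21 − 19 = 2 days.

2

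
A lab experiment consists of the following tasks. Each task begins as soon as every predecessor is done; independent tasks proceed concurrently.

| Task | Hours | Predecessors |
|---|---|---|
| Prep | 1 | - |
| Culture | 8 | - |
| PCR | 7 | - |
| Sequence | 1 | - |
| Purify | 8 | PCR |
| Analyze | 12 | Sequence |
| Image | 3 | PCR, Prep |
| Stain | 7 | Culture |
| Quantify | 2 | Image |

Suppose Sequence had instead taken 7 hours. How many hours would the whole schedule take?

19

Critical path before the change: Culture→Stain = 8+7 = 15 giving 15 hours.
Sequence has 2 hours of float (longest path through it is 13).
Now Sequence→Analyze = 7+12 = 19 is longest, so the finish becomes 19 hours.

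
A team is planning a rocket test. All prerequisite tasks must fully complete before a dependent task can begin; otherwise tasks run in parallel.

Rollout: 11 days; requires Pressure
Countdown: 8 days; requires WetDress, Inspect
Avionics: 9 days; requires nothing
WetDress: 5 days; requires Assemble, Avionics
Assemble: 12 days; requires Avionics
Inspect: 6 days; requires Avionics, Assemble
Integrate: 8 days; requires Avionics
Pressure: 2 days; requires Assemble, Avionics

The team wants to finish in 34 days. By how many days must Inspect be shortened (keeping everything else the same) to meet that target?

1

Current finish: 35 days; target: 34.
Inspect is on every critical path, so each day cut from Inspect cuts the finish by one (this holds down to a finish of 34).
Need 35 − 34 = 1 day off Inspect → Inspect becomes 5 days, finish becomes 34.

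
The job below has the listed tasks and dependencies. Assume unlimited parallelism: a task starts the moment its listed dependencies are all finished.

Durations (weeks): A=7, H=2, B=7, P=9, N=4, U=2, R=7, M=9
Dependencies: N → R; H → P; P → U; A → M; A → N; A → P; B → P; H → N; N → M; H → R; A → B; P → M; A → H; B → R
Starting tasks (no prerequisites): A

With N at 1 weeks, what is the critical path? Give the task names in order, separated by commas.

Critical path before the change: A→B→P→M = 7+7+9+9 = 32 giving 32 weeks.
The longest path through N is only 22 weeks, so N has float 10.
The critical path is still A→B→P→M; finish is now 32 weeks.

A, B, P, M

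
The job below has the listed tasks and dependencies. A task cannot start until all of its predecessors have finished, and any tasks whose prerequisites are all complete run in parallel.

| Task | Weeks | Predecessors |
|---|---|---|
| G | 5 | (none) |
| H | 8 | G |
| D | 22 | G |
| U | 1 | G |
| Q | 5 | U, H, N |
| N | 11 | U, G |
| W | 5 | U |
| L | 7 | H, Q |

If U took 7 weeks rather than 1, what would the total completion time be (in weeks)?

As given, the longest chain is G→U→N→Q→L = 5+1+11+5+7 = 29, so the finish is 29 weeks.
U lies on that path, so at 7 weeks the path becomes 35 weeks.
That remains the longest chain; total 35 weeks.

35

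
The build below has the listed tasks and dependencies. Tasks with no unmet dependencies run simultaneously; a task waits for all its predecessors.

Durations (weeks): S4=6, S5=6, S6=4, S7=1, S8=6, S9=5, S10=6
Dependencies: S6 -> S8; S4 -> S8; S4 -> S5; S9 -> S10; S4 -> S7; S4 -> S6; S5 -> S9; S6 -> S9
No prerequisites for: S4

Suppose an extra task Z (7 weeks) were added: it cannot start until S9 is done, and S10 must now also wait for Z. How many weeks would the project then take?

Originally the project takes 23 weeks.
With Z inserted, S10 now waits for max(S9, Z).
New critical path: S4→S5→S9→Z→S10 = 6+6+5+7+6 = 30 ⇒ 30 weeks.

30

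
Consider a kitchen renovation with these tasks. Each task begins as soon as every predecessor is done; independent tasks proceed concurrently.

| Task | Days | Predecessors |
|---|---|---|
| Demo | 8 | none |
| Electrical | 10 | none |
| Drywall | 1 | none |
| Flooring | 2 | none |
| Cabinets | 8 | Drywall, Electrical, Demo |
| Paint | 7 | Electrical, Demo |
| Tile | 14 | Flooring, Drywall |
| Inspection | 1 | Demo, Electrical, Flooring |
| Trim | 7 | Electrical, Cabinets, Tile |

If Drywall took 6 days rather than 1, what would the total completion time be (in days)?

27

Critical path before the change: Electrical→Cabinets→Trim = 10+8+7 = 25 giving 25 days.
The longest path through Drywall is only 22 days, so Drywall has float 3.
New critical path: Drywall→Tile→Trim = 6+14+7 = 27 ⇒ 27 days.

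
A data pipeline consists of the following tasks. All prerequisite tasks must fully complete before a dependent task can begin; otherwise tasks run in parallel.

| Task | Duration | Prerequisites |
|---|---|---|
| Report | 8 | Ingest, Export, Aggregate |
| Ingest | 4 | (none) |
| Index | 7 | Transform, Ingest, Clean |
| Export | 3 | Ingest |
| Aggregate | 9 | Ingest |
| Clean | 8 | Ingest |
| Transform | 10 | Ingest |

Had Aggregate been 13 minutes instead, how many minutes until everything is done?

25

Baseline: Ingest→Aggregate→Report = 4+9+8 = 21 → 21 minutes.
Aggregate is on the critical path; changing it to 13 makes that path 25 minutes.
No other chain overtakes it, so the finish is 25 minutes.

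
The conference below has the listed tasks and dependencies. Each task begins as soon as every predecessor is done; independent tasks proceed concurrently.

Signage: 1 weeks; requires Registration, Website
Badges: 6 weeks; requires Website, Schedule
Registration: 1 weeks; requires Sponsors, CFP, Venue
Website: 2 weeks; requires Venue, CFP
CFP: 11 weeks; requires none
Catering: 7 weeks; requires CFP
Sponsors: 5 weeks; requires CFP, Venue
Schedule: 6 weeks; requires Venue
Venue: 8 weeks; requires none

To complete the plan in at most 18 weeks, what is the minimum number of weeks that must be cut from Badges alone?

2

Current finish: 20 weeks; target: 18.
Badges is on every critical path, so each week cut from Badges cuts the finish by one (this holds down to a finish of 18).
Need 20 − 18 = 2 weeks off Badges → Badges becomes 4 weeks, finish becomes 18.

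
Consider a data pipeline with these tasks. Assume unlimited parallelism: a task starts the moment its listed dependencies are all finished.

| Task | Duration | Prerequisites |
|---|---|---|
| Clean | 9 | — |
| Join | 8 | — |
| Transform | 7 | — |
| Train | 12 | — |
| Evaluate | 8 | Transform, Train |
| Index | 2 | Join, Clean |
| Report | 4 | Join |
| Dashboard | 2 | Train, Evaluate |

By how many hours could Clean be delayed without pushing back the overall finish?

11

The longest chain is Train→Evaluate→Dashboard = 12+8+2 = 22; overall finish 22 hours.
Longest path through Clean: 11 hours (earliest finish 9, latest finish 20).
Slack of Clean = 11 − 0 = 11 hours.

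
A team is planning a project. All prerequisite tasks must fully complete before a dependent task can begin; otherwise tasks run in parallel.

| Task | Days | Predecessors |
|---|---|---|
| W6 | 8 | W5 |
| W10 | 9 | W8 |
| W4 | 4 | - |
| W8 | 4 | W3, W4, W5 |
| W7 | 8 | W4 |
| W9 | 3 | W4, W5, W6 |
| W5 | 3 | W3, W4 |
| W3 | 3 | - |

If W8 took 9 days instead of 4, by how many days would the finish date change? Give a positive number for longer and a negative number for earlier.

5

The binding path is W4→W5→W8→W10 = 4+3+4+9 = 20; finish at 20 days.
W8 is on the critical path; changing it to 9 makes that path 25 days.
The critical path is still W4→W5→W8→W10; finish is now 25 days.
Change in finish: 25 − 20 = +5 days.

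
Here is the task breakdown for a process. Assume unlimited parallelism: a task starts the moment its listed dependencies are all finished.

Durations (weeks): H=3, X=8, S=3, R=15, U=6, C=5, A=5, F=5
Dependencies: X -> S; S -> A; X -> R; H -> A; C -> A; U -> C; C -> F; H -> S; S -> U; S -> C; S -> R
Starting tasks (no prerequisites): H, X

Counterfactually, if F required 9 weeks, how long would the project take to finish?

Critical path before the change: X→S→U→C→F = 8+3+6+5+5 = 27 giving 27 weeks.
F lies on that path, so at 9 weeks the path becomes 31 weeks.
That remains the longest chain; total 31 weeks.

31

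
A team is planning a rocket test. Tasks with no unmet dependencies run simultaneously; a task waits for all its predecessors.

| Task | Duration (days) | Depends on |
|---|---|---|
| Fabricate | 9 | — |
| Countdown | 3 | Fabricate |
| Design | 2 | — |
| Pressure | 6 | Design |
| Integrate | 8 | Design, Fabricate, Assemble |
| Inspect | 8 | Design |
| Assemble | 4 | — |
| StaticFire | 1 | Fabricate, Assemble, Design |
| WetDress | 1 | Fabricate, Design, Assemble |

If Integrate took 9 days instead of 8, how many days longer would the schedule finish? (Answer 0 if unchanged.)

Actual critical path: Fabricate→Integrate = 9+8 = 17 ⇒ 17 days.
Integrate lies on that path, so at 9 days the path becomes 18 days.
No other chain overtakes it, so the finish is 18 days.
Change in finish: 18 − 17 = +1 days.

1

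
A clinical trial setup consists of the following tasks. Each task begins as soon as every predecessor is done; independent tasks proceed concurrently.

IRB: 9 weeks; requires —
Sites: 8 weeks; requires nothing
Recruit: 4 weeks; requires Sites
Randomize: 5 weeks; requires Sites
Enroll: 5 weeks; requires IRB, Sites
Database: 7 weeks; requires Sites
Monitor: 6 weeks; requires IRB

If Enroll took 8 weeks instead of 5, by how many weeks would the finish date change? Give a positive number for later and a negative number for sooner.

2

Critical path before the change: IRB→Monitor = 9+6 = 15 giving 15 weeks.
The longest path through Enroll is only 14 weeks, so Enroll has float 1.
New critical path: IRB→Enroll = 9+8 = 17 ⇒ 17 weeks.
Change in finish: 17 − 15 = +2 weeks.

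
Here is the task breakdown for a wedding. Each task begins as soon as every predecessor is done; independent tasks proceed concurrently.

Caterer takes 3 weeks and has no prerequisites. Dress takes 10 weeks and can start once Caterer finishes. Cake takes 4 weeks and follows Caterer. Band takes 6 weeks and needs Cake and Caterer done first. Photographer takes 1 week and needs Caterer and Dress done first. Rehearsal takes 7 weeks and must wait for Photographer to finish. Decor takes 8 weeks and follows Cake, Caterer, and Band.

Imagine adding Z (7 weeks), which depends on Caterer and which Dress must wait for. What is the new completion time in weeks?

Originally the plan takes 21 weeks.
With Z inserted, Dress now waits for max(Caterer, Z).
New critical path: Caterer→Z→Dress→Photographer→Rehearsal = 3+7+10+1+7 = 28 ⇒ 28 weeks.

28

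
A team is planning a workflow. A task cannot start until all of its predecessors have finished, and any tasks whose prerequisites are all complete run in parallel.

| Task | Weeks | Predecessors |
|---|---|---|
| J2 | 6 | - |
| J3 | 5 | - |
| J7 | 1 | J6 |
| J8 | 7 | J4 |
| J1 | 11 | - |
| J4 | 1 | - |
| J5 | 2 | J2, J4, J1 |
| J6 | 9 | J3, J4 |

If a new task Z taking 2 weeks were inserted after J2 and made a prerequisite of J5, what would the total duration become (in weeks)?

Originally the project takes 15 weeks.
With Z inserted, J5 now waits for max(J2, J4, J1, Z).
New critical path: J3→J6→J7 = 5+9+1 = 15 ⇒ 15 weeks.

15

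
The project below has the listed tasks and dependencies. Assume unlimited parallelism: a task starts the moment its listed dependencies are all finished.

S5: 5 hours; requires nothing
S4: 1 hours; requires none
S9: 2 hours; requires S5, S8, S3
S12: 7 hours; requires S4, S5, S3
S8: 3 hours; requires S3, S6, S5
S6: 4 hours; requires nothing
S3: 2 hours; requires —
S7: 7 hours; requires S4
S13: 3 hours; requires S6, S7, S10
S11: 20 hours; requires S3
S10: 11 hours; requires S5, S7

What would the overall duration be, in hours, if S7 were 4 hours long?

Critical path before the change: S4→S7→S10→S13 = 1+7+11+3 = 22 giving 22 hours.
S7 lies on that path, so at 4 hours the path becomes 19 hours.
New critical path: S3→S11 = 2+20 = 22 ⇒ 22 hours.

22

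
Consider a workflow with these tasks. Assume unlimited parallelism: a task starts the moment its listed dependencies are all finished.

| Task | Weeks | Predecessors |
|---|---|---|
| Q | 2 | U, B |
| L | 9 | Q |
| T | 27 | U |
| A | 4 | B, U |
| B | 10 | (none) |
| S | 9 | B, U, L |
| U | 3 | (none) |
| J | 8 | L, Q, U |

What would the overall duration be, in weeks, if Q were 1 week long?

30

Baseline: B→Q→L→S = 10+2+9+9 = 30 → 30 weeks.
Q is on the critical path; changing it to 1 makes that path 29 weeks.
The binding chain switches to U→T = 3+27 = 30; finish 30 weeks.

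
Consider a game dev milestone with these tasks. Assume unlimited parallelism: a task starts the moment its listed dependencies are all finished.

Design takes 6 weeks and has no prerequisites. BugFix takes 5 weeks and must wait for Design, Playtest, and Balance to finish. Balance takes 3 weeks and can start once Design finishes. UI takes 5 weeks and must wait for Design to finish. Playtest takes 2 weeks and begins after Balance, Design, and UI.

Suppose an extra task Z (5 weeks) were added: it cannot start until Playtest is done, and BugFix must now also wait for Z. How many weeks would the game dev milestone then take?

Originally the game dev milestone takes 18 weeks.
With Z inserted, BugFix now waits for max(Design, Playtest, Balance, Z).
New critical path: Design→UI→Playtest→Z→BugFix = 6+5+2+5+5 = 23 ⇒ 23 weeks.

23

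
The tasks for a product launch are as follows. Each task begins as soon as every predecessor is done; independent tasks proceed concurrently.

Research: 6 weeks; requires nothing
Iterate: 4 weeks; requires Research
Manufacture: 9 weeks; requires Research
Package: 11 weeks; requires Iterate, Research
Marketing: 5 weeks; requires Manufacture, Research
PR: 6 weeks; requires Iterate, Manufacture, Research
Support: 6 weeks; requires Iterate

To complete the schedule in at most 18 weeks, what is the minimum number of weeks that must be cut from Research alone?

3

Current finish: 21 weeks; target: 18.
Research is on every critical path, so each week cut from Research cuts the finish by one (this holds down to a finish of 16).
Need 21 − 18 = 3 weeks off Research → Research becomes 3 weeks, finish becomes 18.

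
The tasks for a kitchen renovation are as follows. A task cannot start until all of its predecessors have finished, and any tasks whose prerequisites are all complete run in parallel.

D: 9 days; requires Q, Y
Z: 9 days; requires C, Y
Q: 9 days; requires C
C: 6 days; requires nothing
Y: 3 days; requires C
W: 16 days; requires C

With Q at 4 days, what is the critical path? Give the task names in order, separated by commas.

The binding path is C→Q→D = 6+9+9 = 24; finish at 24 days.
Q lies on that path, so at 4 days the path becomes 19 days.
Now C→W = 6+16 = 22 is longest, so the finish becomes 22 days.

C, W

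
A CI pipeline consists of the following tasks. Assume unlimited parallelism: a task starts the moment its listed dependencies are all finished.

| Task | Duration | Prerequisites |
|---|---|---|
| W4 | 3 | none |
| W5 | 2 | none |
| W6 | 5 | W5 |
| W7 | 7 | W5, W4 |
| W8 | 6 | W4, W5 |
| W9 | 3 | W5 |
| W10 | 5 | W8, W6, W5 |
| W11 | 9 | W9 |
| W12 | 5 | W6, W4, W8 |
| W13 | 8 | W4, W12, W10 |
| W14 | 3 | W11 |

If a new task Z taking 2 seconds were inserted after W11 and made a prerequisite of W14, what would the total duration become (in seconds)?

Originally the schedule takes 22 seconds.
With Z inserted, W14 now waits for max(W11, Z).
New critical path: W4→W8→W10→W13 = 3+6+5+8 = 22 ⇒ 22 seconds.

22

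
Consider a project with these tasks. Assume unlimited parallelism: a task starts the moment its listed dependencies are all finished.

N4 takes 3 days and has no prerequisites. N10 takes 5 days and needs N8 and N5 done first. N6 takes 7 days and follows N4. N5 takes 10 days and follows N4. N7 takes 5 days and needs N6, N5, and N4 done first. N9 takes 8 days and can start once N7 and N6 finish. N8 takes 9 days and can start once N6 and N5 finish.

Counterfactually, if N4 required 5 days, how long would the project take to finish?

29

Baseline: N4→N5→N8→N10 = 3+10+9+5 = 27 → 27 days.
N4 is on the critical path; changing it to 5 makes that path 29 days.
The critical path is still N4→N5→N8→N10; finish is now 29 days.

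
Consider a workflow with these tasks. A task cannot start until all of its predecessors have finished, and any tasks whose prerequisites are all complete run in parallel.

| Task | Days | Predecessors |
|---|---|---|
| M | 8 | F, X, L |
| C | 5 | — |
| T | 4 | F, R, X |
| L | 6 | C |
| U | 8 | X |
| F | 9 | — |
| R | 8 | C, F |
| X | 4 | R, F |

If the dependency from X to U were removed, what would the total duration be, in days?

Original critical path: F→R→X→U = 9+8+4+8 = 29 ⇒ 29 days.
Without X→U, U's earliest start moves from 21 to 0.
New critical path: F→R→X→M = 9+8+4+8 = 29 ⇒ 29 days.

29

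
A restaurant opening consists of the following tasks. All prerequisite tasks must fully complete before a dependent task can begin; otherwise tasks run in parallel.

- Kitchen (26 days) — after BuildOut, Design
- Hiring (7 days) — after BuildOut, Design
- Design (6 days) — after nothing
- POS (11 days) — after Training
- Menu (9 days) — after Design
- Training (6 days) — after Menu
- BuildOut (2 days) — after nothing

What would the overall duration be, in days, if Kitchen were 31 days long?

The binding path is Design→Kitchen = 6+26 = 32; finish at 32 days.
Kitchen lies on that path, so at 31 days the path becomes 37 days.
That remains the longest chain; total 37 days.

37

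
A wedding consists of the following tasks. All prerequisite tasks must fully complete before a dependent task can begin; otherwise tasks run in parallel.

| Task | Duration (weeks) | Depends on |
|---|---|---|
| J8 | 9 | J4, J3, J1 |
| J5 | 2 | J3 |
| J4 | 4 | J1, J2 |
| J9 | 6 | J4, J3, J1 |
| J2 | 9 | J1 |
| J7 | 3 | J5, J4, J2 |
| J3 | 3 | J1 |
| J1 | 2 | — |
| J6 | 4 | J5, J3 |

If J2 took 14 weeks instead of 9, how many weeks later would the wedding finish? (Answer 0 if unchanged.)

5

As given, the longest chain is J1→J2→J4→J8 = 2+9+4+9 = 24, so the finish is 24 weeks.
J2 lies on that path, so at 14 weeks the path becomes 29 weeks.
The critical path is still J1→J2→J4→J8; finish is now 29 weeks.
Change in finish: 29 − 24 = +5 weeks.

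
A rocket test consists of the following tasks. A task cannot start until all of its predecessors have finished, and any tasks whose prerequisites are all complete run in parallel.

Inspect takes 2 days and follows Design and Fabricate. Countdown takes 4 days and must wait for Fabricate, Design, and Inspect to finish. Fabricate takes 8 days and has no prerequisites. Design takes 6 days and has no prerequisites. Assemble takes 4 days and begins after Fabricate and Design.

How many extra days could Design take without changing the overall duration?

2

Critical path: Fabricate→Inspect→Countdown = 8+2+4 = 14, so the finish is 14 days.
Design finishes as early as 6 and must finish by 8.
So Design can slip 8 − 6 = 2 days.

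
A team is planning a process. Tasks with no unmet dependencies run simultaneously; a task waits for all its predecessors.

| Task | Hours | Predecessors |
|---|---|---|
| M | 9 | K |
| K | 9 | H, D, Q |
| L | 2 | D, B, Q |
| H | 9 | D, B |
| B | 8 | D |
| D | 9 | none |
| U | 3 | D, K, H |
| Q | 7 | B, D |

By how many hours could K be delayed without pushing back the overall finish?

0

The longest chain is D→B→H→K→M = 9+8+9+9+9 = 44; overall finish 44 hours.
The longest chain containing K totals 44 hours.
So K can slip 35 − 35 = 0 hours.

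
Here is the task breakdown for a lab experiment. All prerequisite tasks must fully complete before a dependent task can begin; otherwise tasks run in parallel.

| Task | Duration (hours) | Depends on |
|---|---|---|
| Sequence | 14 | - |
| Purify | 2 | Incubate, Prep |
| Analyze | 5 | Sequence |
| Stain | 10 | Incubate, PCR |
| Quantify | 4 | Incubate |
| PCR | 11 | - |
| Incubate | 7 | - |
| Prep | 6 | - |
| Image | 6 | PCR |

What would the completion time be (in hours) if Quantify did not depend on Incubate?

21

With the dependency in place, PCR→Stain = 11+10 = 21 sets the finish at 21 hours.
Without Incubate→Quantify, Quantify's earliest start moves from 7 to 0.
The longest chain is now PCR→Stain = 11+10 = 21, so the job takes 21 hours.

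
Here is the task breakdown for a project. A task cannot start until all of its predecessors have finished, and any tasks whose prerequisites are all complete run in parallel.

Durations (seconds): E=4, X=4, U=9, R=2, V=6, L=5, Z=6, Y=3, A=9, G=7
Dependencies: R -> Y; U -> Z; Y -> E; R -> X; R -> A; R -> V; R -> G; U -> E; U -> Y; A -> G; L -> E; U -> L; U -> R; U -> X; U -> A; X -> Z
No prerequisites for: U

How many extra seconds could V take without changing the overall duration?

U→R→A→G = 9+2+9+7 = 27 sets the makespan at 27 seconds.
Longest path through V: 17 seconds (earliest finish 17, latest finish 27).
Float = 27 − 17 = 10.

10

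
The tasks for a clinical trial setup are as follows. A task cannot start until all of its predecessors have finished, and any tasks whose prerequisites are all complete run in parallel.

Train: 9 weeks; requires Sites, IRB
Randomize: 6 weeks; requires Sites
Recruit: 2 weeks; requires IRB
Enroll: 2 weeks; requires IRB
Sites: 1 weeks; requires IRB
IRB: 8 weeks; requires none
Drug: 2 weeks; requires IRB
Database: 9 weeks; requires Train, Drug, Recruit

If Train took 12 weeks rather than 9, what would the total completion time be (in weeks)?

The binding path is IRB→Sites→Train→Database = 8+1+9+9 = 27; finish at 27 weeks.
Since Train is critical, the +3 change carries straight to that chain (now 30 weeks).
No other chain overtakes it, so the finish is 30 weeks.

30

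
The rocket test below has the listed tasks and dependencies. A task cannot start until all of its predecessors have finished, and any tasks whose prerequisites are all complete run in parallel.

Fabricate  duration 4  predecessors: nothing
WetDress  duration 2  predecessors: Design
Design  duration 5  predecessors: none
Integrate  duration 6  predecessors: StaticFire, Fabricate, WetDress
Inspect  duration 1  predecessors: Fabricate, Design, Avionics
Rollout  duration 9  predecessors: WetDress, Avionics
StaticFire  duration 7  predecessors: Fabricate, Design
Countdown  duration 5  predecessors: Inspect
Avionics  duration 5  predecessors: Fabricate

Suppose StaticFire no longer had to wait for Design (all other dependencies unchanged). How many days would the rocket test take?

With the dependency in place, Design→StaticFire→Integrate = 5+7+6 = 18 sets the finish at 18 days.
Without Design→StaticFire, StaticFire's earliest start moves from 5 to 4.
New critical path: Fabricate→Avionics→Rollout = 4+5+9 = 18 ⇒ 18 days.

18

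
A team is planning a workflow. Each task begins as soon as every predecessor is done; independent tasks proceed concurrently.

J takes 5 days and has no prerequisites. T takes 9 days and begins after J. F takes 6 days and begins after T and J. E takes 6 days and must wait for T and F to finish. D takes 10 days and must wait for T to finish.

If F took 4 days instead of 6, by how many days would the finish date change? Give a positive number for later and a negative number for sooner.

Baseline: J→T→F→E = 5+9+6+6 = 26 → 26 days.
Since F is critical, the -2 change carries straight to that chain (now 24 days).
That remains the longest chain; total 24 days.
Change in finish: 24 − 26 = -2 days.

-2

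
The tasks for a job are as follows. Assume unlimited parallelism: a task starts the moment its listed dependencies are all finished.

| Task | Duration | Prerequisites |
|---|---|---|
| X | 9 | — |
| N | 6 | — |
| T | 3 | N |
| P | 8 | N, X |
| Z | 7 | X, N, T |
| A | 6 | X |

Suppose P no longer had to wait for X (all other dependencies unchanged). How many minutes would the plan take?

16

Before: longest chain X→P = 9+8 = 17, finish 17.
Without X→P, P's earliest start moves from 9 to 6.
The longest chain is now X→Z = 9+7 = 16, so the plan takes 16 minutes.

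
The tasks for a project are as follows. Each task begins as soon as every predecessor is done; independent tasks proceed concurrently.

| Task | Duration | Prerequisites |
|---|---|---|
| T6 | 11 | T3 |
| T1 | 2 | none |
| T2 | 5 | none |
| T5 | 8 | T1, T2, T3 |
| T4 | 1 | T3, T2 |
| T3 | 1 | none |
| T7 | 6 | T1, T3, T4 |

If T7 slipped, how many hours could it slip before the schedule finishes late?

T2→T5 = 5+8 = 13 sets the makespan at 13 hours.
T7 finishes as early as 12 and must finish by 13.
Slack of T7 = 7 − 6 = 1 hour.

1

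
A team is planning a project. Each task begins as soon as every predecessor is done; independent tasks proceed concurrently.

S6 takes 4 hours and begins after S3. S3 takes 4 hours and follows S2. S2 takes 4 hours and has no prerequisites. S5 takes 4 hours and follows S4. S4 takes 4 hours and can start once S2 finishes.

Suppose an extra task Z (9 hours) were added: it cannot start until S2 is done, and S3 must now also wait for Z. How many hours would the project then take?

21

Originally the project takes 12 hours.
With Z inserted, S3 now waits for max(S2, Z).
New critical path: S2→Z→S3→S6 = 4+9+4+4 = 21 ⇒ 21 hours.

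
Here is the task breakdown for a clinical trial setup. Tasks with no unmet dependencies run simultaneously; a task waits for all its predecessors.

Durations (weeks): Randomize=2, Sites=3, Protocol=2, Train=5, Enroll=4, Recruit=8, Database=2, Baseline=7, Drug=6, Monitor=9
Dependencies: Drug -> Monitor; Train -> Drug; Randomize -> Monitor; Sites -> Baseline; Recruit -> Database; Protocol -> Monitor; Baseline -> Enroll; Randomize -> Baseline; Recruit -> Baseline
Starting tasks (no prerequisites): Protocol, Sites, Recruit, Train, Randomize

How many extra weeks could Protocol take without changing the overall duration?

9

Train→Drug→Monitor = 5+6+9 = 20 sets the makespan at 20 weeks.
Protocol finishes as early as 2 and must finish by 11.
So Protocol can slip 11 − 2 = 9 weeks.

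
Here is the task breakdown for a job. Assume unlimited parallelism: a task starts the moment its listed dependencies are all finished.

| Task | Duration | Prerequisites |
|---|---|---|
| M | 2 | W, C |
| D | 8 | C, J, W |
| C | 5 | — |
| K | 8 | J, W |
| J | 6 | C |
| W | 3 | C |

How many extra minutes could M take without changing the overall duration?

The longest chain is C→J→K = 5+6+8 = 19; overall finish 19 minutes.
The longest chain containing M totals 10 minutes.
So M can slip 19 − 10 = 9 minutes.

9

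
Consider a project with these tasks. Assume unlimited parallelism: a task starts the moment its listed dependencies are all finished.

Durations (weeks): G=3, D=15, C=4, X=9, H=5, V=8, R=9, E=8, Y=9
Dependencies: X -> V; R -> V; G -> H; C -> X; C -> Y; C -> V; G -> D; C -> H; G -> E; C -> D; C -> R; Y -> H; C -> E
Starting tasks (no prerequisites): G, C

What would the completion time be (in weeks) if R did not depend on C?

With the dependency in place, C→X→V = 4+9+8 = 21 sets the finish at 21 weeks.
Without C→R, R's earliest start moves from 4 to 0.
The longest chain is now C→X→V = 4+9+8 = 21, so the plan takes 21 weeks.

21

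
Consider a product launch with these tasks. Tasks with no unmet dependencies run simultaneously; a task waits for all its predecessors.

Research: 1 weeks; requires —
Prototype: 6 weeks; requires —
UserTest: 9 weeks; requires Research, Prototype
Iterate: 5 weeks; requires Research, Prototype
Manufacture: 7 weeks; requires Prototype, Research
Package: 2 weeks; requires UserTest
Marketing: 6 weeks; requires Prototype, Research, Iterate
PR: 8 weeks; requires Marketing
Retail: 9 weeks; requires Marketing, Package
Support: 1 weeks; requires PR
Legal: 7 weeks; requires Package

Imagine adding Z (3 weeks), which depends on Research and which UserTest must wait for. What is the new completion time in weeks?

Originally the plan takes 26 weeks.
With Z inserted, UserTest now waits for max(Research, Prototype, Z).
New critical path: Prototype→UserTest→Package→Retail = 6+9+2+9 = 26 ⇒ 26 weeks.

26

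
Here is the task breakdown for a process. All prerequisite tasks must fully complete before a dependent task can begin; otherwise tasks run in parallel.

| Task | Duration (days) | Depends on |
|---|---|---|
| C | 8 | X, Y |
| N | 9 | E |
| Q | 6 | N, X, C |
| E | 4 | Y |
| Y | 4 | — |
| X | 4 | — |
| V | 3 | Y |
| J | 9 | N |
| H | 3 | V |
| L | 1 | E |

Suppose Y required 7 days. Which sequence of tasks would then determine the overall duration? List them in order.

Baseline: Y→E→N→J = 4+4+9+9 = 26 → 26 days.
Y lies on that path, so at 7 days the path becomes 29 days.
No other chain overtakes it, so the finish is 29 days.

Y, E, N, J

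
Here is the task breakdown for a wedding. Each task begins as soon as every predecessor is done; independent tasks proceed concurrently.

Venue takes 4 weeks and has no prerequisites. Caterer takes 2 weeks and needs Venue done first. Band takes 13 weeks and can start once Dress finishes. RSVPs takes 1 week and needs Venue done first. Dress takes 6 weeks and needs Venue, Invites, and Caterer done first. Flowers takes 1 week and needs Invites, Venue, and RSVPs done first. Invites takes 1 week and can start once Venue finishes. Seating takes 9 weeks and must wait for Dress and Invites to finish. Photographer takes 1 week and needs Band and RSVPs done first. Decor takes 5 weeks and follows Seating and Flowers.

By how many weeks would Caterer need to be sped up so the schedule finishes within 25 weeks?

1

Current finish: 26 weeks; target: 25.
Caterer is on every critical path, so each week cut from Caterer cuts the finish by one (this holds down to a finish of 25).
Need 26 − 25 = 1 week off Caterer → Caterer becomes 1 week, finish becomes 25.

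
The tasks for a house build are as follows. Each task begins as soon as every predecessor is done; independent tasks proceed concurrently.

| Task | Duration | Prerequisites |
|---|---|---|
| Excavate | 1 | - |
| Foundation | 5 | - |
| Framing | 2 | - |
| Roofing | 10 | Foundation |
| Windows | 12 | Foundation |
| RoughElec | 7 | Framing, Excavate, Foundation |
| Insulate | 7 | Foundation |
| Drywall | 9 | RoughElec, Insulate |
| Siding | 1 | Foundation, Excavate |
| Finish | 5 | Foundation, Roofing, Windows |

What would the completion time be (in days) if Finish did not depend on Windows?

Original critical path: Foundation→Windows→Finish = 5+12+5 = 22 ⇒ 22 days.
Without Windows→Finish, Finish's earliest start moves from 17 to 15.
New critical path: Foundation→RoughElec→Drywall = 5+7+9 = 21 ⇒ 21 days.

21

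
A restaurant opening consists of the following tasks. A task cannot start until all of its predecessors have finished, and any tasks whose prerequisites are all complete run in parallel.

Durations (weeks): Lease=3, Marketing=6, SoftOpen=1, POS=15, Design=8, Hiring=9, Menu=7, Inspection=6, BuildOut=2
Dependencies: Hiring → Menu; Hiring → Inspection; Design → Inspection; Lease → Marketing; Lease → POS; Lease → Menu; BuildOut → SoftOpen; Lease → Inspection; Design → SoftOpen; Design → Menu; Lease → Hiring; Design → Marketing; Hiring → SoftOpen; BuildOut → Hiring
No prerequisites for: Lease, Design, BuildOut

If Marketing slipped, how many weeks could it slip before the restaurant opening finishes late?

The longest chain is Lease→Hiring→Menu = 3+9+7 = 19; overall finish 19 weeks.
Marketing finishes as early as 14 and must finish by 19.
Float = 19 − 14 = 5.

5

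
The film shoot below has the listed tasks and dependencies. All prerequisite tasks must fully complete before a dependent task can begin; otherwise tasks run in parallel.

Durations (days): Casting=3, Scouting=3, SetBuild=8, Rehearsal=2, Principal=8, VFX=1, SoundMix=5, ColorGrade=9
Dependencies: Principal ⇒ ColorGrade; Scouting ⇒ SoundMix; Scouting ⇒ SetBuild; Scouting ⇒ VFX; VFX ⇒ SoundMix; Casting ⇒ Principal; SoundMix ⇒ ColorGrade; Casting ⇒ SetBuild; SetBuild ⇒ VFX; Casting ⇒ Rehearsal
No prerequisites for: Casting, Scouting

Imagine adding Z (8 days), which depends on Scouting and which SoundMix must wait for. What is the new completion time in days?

26

Originally the project takes 26 days.
With Z inserted, SoundMix now waits for max(Scouting, VFX, Z).
New critical path: Casting→SetBuild→VFX→SoundMix→ColorGrade = 3+8+1+5+9 = 26 ⇒ 26 days.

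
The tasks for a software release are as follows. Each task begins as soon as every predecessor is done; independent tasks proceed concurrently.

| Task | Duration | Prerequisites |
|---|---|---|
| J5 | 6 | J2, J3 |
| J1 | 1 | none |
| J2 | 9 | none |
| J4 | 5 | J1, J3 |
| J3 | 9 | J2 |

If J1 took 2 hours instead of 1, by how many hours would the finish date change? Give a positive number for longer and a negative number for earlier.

Actual critical path: J2→J3→J5 = 9+9+6 = 24 ⇒ 24 hours.
J1 is off the critical path — its longest chain is 6 hours, giving 18 of slack.
The critical path is still J2→J3→J5; finish is now 24 hours.
Change in finish: 24 − 24 = +0 hours.

0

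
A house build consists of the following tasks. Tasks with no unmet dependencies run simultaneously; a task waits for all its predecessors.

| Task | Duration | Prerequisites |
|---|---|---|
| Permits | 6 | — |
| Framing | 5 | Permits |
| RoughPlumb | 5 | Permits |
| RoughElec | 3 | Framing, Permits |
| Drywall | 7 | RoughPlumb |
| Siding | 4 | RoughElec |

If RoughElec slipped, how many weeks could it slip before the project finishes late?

0

The longest chain is Permits→Framing→RoughElec→Siding = 6+5+3+4 = 18; overall finish 18 weeks.
The longest chain containing RoughElec totals 18 weeks.
Slack of RoughElec = 11 − 11 = 0 weeks.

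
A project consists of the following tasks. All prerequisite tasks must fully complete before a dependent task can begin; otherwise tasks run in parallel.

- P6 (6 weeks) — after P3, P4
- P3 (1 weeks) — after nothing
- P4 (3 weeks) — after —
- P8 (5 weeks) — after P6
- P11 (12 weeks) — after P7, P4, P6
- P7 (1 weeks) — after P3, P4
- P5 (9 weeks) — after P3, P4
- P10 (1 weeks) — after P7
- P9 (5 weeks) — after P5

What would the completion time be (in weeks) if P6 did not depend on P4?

19

Original critical path: P4→P6→P11 = 3+6+12 = 21 ⇒ 21 weeks.
Without P4→P6, P6's earliest start moves from 3 to 1.
New critical path: P3→P6→P11 = 1+6+12 = 19 ⇒ 19 weeks.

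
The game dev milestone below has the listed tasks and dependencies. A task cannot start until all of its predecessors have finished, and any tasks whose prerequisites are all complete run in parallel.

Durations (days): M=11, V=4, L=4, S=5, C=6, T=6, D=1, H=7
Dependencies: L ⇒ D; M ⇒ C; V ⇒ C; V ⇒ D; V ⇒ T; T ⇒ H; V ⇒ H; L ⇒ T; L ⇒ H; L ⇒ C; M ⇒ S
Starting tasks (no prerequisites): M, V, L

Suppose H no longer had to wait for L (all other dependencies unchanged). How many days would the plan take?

17

Original critical path: M→C = 11+6 = 17 ⇒ 17 days.
Dropping L→H doesn't change H's earliest start (10); another predecessor still binds.
New critical path: M→C = 11+6 = 17 ⇒ 17 days.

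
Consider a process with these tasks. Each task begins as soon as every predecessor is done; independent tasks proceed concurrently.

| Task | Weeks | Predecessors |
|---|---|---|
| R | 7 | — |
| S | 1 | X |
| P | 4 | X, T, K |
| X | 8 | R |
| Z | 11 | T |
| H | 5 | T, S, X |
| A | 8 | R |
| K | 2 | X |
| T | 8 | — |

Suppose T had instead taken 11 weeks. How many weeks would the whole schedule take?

Actual critical path: R→X→S→H = 7+8+1+5 = 21 ⇒ 21 weeks.
The longest path through T is only 19 weeks, so T has float 2.
New critical path: T→Z = 11+11 = 22 ⇒ 22 weeks.

22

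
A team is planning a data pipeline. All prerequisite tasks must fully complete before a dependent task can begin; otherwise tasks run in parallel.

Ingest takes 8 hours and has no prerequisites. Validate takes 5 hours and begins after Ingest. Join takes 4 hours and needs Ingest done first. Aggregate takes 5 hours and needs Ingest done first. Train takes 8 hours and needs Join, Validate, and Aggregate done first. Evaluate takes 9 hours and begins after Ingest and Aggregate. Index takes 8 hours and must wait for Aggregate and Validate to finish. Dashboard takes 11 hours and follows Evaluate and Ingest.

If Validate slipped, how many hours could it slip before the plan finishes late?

Critical path: Ingest→Aggregate→Evaluate→Dashboard = 8+5+9+11 = 33, so the finish is 33 hours.
Longest path through Validate: 21 hours (earliest finish 13, latest finish 25).
Slack of Validate = 20 − 8 = 12 hours.

12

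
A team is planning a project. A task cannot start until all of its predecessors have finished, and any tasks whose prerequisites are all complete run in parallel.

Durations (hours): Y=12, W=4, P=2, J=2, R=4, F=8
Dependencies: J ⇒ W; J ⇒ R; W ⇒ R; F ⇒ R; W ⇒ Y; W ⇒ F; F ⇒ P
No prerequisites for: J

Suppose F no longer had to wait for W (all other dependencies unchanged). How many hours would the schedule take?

Original critical path: J→W→F→R = 2+4+8+4 = 18 ⇒ 18 hours.
Without W→F, F's earliest start moves from 6 to 0.
The longest chain is now J→W→Y = 2+4+12 = 18, so the schedule takes 18 hours.

18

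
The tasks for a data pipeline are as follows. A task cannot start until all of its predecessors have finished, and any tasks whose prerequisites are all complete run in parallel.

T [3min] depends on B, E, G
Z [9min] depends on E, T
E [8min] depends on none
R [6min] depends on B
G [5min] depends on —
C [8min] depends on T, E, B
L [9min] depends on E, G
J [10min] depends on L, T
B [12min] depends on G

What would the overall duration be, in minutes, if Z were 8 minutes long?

30

The binding path is G→B→T→J = 5+12+3+10 = 30; finish at 30 minutes.
Z is off the critical path — its longest chain is 29 minutes, giving 1 of slack.
The critical path is still G→B→T→J; finish is now 30 minutes.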